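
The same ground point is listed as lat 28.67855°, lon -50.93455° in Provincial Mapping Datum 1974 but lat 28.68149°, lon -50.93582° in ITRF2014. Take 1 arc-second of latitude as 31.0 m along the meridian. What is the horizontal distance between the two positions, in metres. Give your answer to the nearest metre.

Δφ = 28.68149° − 28.67855° = +0.00294°; Δλ = -50.93582° − -50.93455° = -0.00127°.
1° of latitude = 3600 × 31.00 = 111600 m.
ΔN = Δφ × 111600 = 328.1 m; ΔE = Δλ × 111600 × cos(28.67855°) = -0.00127 × 111600 × 0.877326 = -124.3 m.
Distance = √(ΔE² + ΔN²) = √((-124.3)² + 328.1²) = 350.9 m.

351 m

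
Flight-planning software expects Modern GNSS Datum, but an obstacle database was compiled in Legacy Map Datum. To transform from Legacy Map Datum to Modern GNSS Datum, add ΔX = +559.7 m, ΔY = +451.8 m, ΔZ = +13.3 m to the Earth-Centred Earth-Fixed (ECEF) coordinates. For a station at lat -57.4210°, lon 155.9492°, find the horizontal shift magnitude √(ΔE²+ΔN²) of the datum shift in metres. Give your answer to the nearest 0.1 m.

At φ = -57.4210°, λ = 155.9492°: sin φ = -0.842650, cos φ = 0.538462, sin λ = 0.407546, cos λ = -0.913184.
ΔE = −sin λ·ΔX + cos λ·ΔY = −(0.407546)·(559.7) + (-0.913184)·(451.8) = -640.68 m.
ΔN = −sin φ cos λ·ΔX − sin φ sin λ·ΔY + cos φ·ΔZ = −(-0.842650)(-0.913184)(559.7) − (-0.842650)(0.407546)(451.8) + (0.538462)(13.3) = -268.37 m.
Horizontal magnitude = √(ΔE² + ΔN²) = √((-640.68)² + (-268.37)²) = 694.62 m.

694.6 m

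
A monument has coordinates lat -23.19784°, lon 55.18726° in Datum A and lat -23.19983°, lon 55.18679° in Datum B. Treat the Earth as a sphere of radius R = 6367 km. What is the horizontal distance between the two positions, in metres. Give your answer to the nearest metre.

226 m

Δφ = -23.19983° − -23.19784° = -0.00199°; Δλ = 55.18679° − 55.18726° = -0.00047°.
1° along a meridian = πR/180 = 111125 m.
ΔN = Δφ × 111125 = -221.1 m; ΔE = Δλ × 111125 × cos(-23.19784°) = -0.00047 × 111125 × 0.919150 = -48.0 m.
Distance = √(ΔE² + ΔN²) = √((-48.0)² + (-221.1)²) = 226.3 m.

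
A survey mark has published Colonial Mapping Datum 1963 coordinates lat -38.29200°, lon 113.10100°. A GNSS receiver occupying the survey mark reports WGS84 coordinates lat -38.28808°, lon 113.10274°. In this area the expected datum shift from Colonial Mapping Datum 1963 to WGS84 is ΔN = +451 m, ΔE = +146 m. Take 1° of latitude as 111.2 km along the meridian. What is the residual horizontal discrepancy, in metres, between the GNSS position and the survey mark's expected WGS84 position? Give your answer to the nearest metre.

Observed coordinate differences: Δφ = +0.00392°, Δλ = +0.00174°.
Converting to metres (1° lat = 111200 m, cos φ = 0.784863): observed ΔN = 435.9 m, observed ΔE = 151.9 m.
Subtracting the expected shift leaves a residual of 435.9 − (451) = -15.1 m north and 151.9 − (146) = 5.9 m east.
Residual distance = √((-15.1)² + 5.9²) = 16.2 m.

16 m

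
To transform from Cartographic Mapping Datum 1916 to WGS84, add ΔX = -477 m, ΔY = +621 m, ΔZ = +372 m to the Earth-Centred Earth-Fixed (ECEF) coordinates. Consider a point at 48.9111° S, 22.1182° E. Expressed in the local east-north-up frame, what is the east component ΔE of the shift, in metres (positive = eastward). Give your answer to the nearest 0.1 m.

At φ = -48.9111°, λ = 22.1182°: sin φ = -0.753691, cos φ = 0.657229, sin λ = 0.376519, cos λ = 0.926409.
ΔE = −sin λ·ΔX + cos λ·ΔY = −(0.376519)·(-477) + (0.926409)·(621) = 754.90 m.

ΔE = 754.9 m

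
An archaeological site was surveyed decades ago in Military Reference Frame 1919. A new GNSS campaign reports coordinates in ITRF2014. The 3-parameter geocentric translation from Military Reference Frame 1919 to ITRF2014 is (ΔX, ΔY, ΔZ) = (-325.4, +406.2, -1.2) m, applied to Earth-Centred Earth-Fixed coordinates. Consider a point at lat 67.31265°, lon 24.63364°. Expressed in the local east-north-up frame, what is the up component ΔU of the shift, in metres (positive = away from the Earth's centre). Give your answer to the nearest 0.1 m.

ΔU = -49.9 m

The local up (radial) axis is (cos φ cos λ, cos φ sin λ, sin φ), giving ΔU = -114.085 + 65.303 − 1.107 = -49.89 m.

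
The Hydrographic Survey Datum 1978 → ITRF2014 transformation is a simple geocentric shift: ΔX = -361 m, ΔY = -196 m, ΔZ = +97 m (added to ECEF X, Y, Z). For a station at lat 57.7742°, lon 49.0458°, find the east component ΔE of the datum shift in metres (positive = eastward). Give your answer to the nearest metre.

The local east axis at (φ, λ) is (−sin λ, cos λ, 0), so ΔE = −sin(49.0458°)·(-361) + cos(49.0458°)·(-196) = 144.17 m.

ΔE = 144 m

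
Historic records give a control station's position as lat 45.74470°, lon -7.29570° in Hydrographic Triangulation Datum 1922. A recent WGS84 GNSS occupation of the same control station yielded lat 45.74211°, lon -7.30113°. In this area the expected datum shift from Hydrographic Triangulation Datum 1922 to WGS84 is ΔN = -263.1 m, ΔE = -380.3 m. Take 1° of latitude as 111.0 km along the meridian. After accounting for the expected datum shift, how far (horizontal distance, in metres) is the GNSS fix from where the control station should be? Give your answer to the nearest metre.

Observed coordinate differences: Δφ = -0.00259°, Δλ = -0.00543°.
Converting to metres (1° lat = 111000 m, cos φ = 0.697857): observed ΔN = -287.5 m, observed ΔE = -420.6 m.
Subtracting the expected shift leaves a residual of -287.5 − (-263.1) = -24.4 m north and -420.6 − (-380.3) = -40.3 m east.
Residual distance = √((-24.4)² + (-40.3)²) = 47.1 m.

47 m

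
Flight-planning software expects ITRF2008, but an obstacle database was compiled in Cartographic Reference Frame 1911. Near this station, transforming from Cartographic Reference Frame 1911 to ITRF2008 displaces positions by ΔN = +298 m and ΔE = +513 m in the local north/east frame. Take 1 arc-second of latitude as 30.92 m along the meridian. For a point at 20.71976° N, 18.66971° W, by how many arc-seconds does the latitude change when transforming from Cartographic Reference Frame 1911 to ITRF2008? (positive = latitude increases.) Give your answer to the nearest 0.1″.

Δφ = 9.6″

1″ of latitude = 30.92 m, so Δφ = 298.0 / 30.92 = 9.638″.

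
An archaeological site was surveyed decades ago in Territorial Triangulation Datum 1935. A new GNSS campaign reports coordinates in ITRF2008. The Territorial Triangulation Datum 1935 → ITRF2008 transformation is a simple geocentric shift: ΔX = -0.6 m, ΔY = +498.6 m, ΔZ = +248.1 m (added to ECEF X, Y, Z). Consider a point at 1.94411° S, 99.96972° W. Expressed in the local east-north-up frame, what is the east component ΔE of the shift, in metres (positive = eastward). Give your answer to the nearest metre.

At φ = -1.94411°, λ = -99.96972°: sin φ = -0.033925, cos φ = 0.999424, sin λ = -0.984899, cos λ = -0.173128.
ΔE = −sin λ·ΔX + cos λ·ΔY = −(-0.984899)·(-0.6) + (-0.173128)·(498.6) = -86.91 m.

ΔE = -87 m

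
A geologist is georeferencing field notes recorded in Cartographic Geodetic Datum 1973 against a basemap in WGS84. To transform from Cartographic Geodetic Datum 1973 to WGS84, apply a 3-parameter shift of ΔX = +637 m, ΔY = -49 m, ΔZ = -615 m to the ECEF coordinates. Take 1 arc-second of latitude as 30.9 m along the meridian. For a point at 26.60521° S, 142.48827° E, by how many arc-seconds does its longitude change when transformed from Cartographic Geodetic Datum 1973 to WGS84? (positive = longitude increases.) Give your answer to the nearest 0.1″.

Δλ = -12.6″

sin φ = -0.447840, cos φ = 0.894114, sin λ = 0.608924, cos λ = -0.793229.
East component: ΔE = −sin λ·ΔX + cos λ·ΔY = −(0.608924)(637) + (-0.793229)(-49) = -349.02 m.
1° of latitude spans 3600 × 30.90 = 111240 m; at latitude φ, 1° of longitude spans that × cos φ = 99461.2 m, so Δλ = -349.02 / 99461.2 × 3600 = -12.633″.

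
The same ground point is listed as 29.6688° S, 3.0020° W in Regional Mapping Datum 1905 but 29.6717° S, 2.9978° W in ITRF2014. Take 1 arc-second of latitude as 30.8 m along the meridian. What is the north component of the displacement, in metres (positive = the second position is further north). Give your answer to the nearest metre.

ΔN = -322 m

Δφ = -29.6717° − -29.6688° = -0.0029°; Δλ = -2.9978° − -3.0020° = +0.0042°.
1° of latitude = 3600 × 30.80 = 110880 m.
ΔN = Δφ × 110880 = -321.6 m; ΔE = Δλ × 110880 × cos(-29.6688°) = +0.0042 × 110880 × 0.868901 = 404.6 m.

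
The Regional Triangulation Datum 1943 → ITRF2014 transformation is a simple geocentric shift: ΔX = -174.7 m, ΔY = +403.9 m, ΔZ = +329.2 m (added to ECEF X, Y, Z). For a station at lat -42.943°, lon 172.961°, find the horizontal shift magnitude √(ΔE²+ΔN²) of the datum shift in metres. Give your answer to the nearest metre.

The local east axis at (φ, λ) is (−sin λ, cos λ, 0), so ΔE = −sin(172.961°)·(-174.7) + cos(172.961°)·403.9 = -379.45 m.
The local north axis is (−sin φ cos λ, −sin φ sin λ, cos φ), giving ΔN = 118.121 + 33.720 + 240.985 = 392.83 m.
Horizontal magnitude = √(ΔE² + ΔN²) = √((-379.45)² + 392.83²) = 546.16 m.

546 m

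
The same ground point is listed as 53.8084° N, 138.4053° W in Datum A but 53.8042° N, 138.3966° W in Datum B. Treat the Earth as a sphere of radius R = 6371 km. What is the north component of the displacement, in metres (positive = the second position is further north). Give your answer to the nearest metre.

ΔN = -467 m

Δφ = 53.8042° − 53.8084° = -0.0042°; Δλ = -138.3966° − -138.4053° = +0.0087°.
1° along a meridian = πR/180 = 111195 m.
ΔN = Δφ × 111195 = -467.0 m; ΔE = Δλ × 111195 × cos(53.8084°) = +0.0087 × 111195 × 0.590487 = 571.2 m.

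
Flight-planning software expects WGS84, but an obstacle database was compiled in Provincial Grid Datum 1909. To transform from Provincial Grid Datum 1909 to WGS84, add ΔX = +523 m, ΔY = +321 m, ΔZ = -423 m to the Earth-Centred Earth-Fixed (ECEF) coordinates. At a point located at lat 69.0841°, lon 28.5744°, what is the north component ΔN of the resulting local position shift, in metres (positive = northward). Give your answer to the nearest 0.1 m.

At φ = 69.0841°, λ = 28.5744°: sin φ = 0.934105, cos φ = 0.356997, sin λ = 0.478300, cos λ = 0.878197.
ΔN = −sin φ cos λ·ΔX − sin φ sin λ·ΔY + cos φ·ΔZ = −(0.934105)(0.878197)(523) − (0.934105)(0.478300)(321) + (0.356997)(-423) = -723.46 m.

ΔN = -723.5 m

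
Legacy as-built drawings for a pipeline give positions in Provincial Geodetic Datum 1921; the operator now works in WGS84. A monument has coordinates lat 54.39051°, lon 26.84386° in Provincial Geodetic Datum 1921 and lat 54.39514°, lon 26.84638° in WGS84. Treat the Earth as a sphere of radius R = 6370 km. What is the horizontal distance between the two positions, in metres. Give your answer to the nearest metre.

540 m

Δφ = 54.39514° − 54.39051° = +0.00463°; Δλ = 26.84638° − 26.84386° = +0.00252°.
1° along a meridian = πR/180 = 111177 m.
ΔN = Δφ × 111177 = 514.8 m; ΔE = Δλ × 111177 × cos(54.39051°) = +0.00252 × 111177 × 0.582258 = 163.1 m.
Distance = √(ΔE² + ΔN²) = √(163.1² + 514.8²) = 540.0 m.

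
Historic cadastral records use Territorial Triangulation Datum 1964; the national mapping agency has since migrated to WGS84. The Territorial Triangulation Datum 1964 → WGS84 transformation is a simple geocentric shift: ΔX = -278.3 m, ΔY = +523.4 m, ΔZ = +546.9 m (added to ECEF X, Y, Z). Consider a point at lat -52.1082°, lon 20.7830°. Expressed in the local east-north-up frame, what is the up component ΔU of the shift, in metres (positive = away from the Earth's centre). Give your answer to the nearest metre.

ΔU = -477 m

The local up (radial) axis is (cos φ cos λ, cos φ sin λ, sin φ), giving ΔU = -159.802 + 114.063 − 431.598 = -477.34 m.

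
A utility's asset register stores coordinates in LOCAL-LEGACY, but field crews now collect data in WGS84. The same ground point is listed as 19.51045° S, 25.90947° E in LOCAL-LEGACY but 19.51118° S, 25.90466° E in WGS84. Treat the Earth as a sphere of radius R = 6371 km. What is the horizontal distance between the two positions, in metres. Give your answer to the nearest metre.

511 m

Δφ = -19.51118° − -19.51045° = -0.00073°; Δλ = 25.90466° − 25.90947° = -0.00481°.
1° along a meridian = πR/180 = 111195 m.
ΔN = Δφ × 111195 = -81.2 m; ΔE = Δλ × 111195 × cos(-19.51045°) = -0.00481 × 111195 × 0.942581 = -504.1 m.
Distance = √(ΔE² + ΔN²) = √((-504.1)² + (-81.2)²) = 510.6 m.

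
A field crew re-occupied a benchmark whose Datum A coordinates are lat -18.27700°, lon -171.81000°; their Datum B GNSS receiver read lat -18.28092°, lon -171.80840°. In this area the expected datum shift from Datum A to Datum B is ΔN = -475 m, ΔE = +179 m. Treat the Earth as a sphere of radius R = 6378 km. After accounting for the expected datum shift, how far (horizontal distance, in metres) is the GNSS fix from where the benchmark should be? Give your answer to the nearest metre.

Observed coordinate differences: Δφ = -0.00392°, Δλ = +0.00160°.
Converting to metres (1° lat = 111317 m, cos φ = 0.949551): observed ΔN = -436.4 m, observed ΔE = 169.1 m.
Subtracting the expected shift leaves a residual of -436.4 − (-475) = 38.6 m north and 169.1 − (179) = -9.9 m east.
Residual distance = √(38.6² + (-9.9)²) = 39.9 m.

40 m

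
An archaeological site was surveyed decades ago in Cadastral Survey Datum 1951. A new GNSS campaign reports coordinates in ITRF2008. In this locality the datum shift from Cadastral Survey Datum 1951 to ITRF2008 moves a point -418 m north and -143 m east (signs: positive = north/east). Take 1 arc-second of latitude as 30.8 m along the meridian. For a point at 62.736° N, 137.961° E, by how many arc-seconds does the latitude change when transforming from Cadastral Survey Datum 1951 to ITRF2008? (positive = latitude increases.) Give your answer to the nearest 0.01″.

Δφ = -13.57″

1″ of latitude = 30.80 m, so Δφ = -418.0 / 30.80 = -13.571″.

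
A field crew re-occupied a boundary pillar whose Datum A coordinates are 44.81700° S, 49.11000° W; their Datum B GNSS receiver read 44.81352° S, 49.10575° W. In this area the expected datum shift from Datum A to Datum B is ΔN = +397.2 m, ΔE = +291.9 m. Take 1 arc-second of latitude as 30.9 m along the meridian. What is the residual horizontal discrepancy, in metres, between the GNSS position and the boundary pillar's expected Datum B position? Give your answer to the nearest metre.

45 m

Observed coordinate differences: Δφ = +0.00348°, Δλ = +0.00425°.
Converting to metres (1° lat = 111240 m, cos φ = 0.709362): observed ΔN = 387.1 m, observed ΔE = 335.4 m.
Subtracting the expected shift leaves a residual of 387.1 − (397.2) = -10.1 m north and 335.4 − (291.9) = 43.5 m east.
Residual distance = √((-10.1)² + 43.5²) = 44.6 m.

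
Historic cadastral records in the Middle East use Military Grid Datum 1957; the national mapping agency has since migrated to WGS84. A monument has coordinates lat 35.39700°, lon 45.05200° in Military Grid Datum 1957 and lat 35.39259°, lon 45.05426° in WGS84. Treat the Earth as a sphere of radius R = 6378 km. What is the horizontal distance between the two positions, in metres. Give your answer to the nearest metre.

532 m

Δφ = 35.39259° − 35.39700° = -0.00441°; Δλ = 45.05426° − 45.05200° = +0.00226°.
1° along a meridian = πR/180 = 111317 m.
ΔN = Δφ × 111317 = -490.9 m; ΔE = Δλ × 111317 × cos(35.39700°) = +0.00226 × 111317 × 0.815158 = 205.1 m.
Distance = √(ΔE² + ΔN²) = √(205.1² + (-490.9)²) = 532.0 m.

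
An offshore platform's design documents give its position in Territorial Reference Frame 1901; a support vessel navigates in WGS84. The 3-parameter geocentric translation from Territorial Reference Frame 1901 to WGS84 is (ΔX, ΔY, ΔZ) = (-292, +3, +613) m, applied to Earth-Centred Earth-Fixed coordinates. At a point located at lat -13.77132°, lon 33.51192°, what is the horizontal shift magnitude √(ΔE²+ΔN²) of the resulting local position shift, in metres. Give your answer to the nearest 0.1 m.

The local east axis at (φ, λ) is (−sin λ, cos λ, 0), so ΔE = −sin(33.51192°)·(-292) + cos(33.51192°)·3 = 163.72 m.
The local north axis is (−sin φ cos λ, −sin φ sin λ, cos φ), giving ΔN = -57.955 + 0.394 + 595.378 = 537.82 m.
Horizontal magnitude = √(ΔE² + ΔN²) = √(163.72² + 537.82²) = 562.18 m.

562.2 m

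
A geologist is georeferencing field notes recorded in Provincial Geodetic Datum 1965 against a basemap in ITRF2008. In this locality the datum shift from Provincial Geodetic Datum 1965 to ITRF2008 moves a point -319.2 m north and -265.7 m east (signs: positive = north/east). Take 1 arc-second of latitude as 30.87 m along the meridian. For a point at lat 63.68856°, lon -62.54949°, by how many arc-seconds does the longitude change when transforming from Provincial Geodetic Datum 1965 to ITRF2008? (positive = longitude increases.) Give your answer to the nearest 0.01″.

At latitude 63.68856°, cos φ = 0.443250.
1″ of longitude at this latitude = 30.87 × cos φ = 13.6831 m, so Δλ = -265.7 / 13.6831 = -19.418″.

Δλ = -19.42″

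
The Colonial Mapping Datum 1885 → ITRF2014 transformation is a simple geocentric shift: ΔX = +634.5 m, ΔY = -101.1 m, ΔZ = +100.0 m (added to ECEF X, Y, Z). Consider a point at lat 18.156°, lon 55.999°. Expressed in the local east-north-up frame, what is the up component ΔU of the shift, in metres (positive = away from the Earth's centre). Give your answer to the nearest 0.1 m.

ΔU = 288.7 m

At φ = 18.156°, λ = 55.999°: sin φ = 0.311605, cos φ = 0.950212, sin λ = 0.829028, cos λ = 0.559207.
ΔU = cos φ cos λ·ΔX + cos φ sin λ·ΔY + sin φ·ΔZ = (0.950212)(0.559207)(634.5) + (0.950212)(0.829028)(-101.1) + (0.311605)(100.0) = 288.67 m.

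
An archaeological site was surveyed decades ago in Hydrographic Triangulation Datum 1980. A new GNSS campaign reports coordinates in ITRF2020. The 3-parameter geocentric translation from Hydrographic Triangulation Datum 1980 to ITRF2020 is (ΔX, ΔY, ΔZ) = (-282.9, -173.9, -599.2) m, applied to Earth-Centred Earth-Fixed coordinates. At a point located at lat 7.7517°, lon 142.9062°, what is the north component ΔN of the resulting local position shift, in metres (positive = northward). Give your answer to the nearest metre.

The local north axis is (−sin φ cos λ, −sin φ sin λ, cos φ), giving ΔN = -30.436 + 14.147 − 593.724 = -610.01 m.

ΔN = -610 m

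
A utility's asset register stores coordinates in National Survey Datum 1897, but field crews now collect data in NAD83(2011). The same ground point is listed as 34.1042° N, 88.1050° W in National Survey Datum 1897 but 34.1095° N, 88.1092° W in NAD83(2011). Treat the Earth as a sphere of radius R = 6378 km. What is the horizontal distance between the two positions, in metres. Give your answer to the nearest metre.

Δφ = 34.1095° − 34.1042° = +0.0053°; Δλ = -88.1092° − -88.1050° = -0.0042°.
1° along a meridian = πR/180 = 111317 m.
ΔN = Δφ × 111317 = 590.0 m; ΔE = Δλ × 111317 × cos(34.1042°) = -0.0042 × 111317 × 0.828019 = -387.1 m.
Distance = √(ΔE² + ΔN²) = √((-387.1)² + 590.0²) = 705.7 m.

706 m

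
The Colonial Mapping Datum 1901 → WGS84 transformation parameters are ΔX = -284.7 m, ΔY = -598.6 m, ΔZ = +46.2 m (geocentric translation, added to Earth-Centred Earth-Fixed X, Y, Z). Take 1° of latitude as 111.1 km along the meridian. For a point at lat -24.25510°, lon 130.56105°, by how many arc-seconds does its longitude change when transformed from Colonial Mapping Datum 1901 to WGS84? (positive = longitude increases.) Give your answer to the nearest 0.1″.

sin φ = -0.410800, cos φ = 0.911725, sin λ = 0.759714, cos λ = -0.650258.
East component: ΔE = −sin λ·ΔX + cos λ·ΔY = −(0.759714)(-284.7) + (-0.650258)(-598.6) = 605.53 m.
1° of latitude spans 111100 m; at latitude φ, 1° of longitude spans that × cos φ = 101292.7 m, so Δλ = 605.53 / 101292.7 × 3600 = 21.521″.

Δλ = 21.5″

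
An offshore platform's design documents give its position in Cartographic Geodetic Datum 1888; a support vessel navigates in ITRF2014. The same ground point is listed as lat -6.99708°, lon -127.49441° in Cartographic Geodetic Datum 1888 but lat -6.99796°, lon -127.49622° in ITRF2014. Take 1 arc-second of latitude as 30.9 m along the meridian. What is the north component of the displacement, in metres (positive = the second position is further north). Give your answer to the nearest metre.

ΔN = -98 m

Δφ = -6.99796° − -6.99708° = -0.00088°; Δλ = -127.49622° − -127.49441° = -0.00181°.
1° of latitude = 3600 × 30.90 = 111240 m.
ΔN = Δφ × 111240 = -97.9 m; ΔE = Δλ × 111240 × cos(-6.99708°) = -0.00181 × 111240 × 0.992552 = -199.8 m.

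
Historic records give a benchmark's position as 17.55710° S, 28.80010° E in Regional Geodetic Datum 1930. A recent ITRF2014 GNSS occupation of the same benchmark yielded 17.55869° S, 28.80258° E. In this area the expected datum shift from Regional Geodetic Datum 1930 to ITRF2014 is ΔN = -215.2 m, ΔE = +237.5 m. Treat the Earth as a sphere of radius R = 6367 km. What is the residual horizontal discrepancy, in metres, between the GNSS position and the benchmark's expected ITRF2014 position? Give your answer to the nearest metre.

Observed coordinate differences: Δφ = -0.00159°, Δλ = +0.00248°.
Converting to metres (1° lat = 111125 m, cos φ = 0.953417): observed ΔN = -176.7 m, observed ΔE = 262.8 m.
Subtracting the expected shift leaves a residual of -176.7 − (-215.2) = 38.5 m north and 262.8 − (237.5) = 25.3 m east.
Residual distance = √(38.5² + 25.3²) = 46.1 m.

46 m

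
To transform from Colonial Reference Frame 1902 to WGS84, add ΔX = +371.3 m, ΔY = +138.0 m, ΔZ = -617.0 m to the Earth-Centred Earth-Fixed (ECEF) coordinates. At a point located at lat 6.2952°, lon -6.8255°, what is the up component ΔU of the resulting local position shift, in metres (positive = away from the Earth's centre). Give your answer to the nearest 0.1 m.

ΔU = 282.5 m

At φ = 6.2952°, λ = -6.8255°: sin φ = 0.109651, cos φ = 0.993970, sin λ = -0.118846, cos λ = 0.992913.
ΔU = cos φ cos λ·ΔX + cos φ sin λ·ΔY + sin φ·ΔZ = (0.993970)(0.992913)(371.3) + (0.993970)(-0.118846)(138.0) + (0.109651)(-617.0) = 282.49 m.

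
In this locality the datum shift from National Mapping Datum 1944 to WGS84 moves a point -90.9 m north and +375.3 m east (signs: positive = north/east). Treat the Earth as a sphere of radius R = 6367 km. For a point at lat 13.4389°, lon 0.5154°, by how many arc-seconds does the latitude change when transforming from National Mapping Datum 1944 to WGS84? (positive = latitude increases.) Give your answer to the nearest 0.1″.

On a sphere of radius R, 1 rad of latitude = R, so Δφ = ΔN / R = -90.9 / 6367000 = -1.4277e-05 rad = -2.945″.

Δφ = -2.9″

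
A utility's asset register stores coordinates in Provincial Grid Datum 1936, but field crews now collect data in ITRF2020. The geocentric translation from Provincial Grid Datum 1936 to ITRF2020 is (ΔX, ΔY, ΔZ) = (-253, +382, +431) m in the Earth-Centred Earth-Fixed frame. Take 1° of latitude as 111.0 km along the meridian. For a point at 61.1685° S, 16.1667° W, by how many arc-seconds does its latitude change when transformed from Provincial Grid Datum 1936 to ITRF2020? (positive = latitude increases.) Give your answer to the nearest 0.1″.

sin φ = -0.876042, cos φ = 0.482235, sin λ = -0.278433, cos λ = 0.960456.
North component: ΔN = −sin φ cos λ·ΔX − sin φ sin λ·ΔY + cos φ·ΔZ = −(-0.876042)(0.960456)(-253) − (-0.876042)(-0.278433)(382) + (0.482235)(431) = -98.21 m.
1° of latitude spans 111000 m, so Δφ = -98.21 / 111000 × 3600 = -3.185″.

Δφ = -3.2″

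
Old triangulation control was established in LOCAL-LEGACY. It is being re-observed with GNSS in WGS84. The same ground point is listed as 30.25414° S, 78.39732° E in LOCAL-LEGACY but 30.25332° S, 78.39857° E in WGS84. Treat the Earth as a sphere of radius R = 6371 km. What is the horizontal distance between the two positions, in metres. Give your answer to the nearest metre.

151 m

Δφ = -30.25332° − -30.25414° = +0.00082°; Δλ = 78.39857° − 78.39732° = +0.00125°.
1° along a meridian = πR/180 = 111195 m.
ΔN = Δφ × 111195 = 91.2 m; ΔE = Δλ × 111195 × cos(-30.25414°) = +0.00125 × 111195 × 0.863799 = 120.1 m.
Distance = √(ΔE² + ΔN²) = √(120.1² + 91.2²) = 150.8 m.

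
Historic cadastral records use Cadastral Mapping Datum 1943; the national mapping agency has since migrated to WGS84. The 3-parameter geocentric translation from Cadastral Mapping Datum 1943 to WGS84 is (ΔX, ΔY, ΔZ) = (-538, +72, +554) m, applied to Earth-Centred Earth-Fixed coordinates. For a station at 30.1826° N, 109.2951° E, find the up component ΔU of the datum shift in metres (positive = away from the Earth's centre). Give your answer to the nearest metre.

The local up (radial) axis is (cos φ cos λ, cos φ sin λ, sin φ), giving ΔU = 153.672 + 58.743 + 278.528 = 490.94 m.

ΔU = 491 m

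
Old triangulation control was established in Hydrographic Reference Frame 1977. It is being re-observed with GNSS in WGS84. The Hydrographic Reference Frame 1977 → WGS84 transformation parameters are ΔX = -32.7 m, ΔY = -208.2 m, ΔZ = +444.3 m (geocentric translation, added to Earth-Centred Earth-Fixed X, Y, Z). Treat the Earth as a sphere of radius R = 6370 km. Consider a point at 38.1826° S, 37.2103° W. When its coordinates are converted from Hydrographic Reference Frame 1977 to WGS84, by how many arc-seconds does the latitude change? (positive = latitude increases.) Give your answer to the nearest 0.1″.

Δφ = 13.3″

sin φ = -0.618170, cos φ = 0.786045, sin λ = -0.604742, cos λ = 0.796421.
North component: ΔN = −sin φ cos λ·ΔX − sin φ sin λ·ΔY + cos φ·ΔZ = −(-0.618170)(0.796421)(-32.7) − (-0.618170)(-0.604742)(-208.2) + (0.786045)(444.3) = 410.97 m.
1° of latitude spans πR/180 = 111177 m, so Δφ = 410.97 / 111177 × 3600 = 13.308″.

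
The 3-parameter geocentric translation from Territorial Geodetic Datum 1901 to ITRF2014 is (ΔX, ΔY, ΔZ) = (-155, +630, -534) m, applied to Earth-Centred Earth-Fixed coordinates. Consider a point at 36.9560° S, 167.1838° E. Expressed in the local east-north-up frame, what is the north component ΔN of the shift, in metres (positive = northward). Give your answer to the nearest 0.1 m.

ΔN = -251.8 m

The local north axis is (−sin φ cos λ, −sin φ sin λ, cos φ), giving ΔN = 90.865 + 84.017 − 426.718 = -251.84 m.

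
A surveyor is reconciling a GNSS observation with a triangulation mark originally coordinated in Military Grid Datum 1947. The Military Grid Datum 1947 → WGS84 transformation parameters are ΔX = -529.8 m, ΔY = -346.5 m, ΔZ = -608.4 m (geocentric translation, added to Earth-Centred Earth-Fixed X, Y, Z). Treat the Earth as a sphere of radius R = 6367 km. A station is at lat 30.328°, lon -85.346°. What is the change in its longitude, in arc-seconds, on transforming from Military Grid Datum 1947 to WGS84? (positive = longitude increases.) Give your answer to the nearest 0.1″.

Δλ = -20.9″

sin φ = 0.504949, cos φ = 0.863149, sin λ = -0.996703, cos λ = 0.081138.
East component: ΔE = −sin λ·ΔX + cos λ·ΔY = −(-0.996703)(-529.8) + (0.081138)(-346.5) = -556.17 m.
1° of latitude spans πR/180 = 111125 m; at latitude φ, 1° of longitude spans that × cos φ = 95917.5 m, so Δλ = -556.17 / 95917.5 × 3600 = -20.874″.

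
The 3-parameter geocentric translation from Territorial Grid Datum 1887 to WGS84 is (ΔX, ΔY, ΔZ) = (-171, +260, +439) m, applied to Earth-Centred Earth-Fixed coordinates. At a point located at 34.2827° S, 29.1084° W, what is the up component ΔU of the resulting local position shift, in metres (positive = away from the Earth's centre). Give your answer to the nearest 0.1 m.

At φ = -34.2827°, λ = -29.1084°: sin φ = -0.563277, cos φ = 0.826268, sin λ = -0.486463, cos λ = 0.873701.
ΔU = cos φ cos λ·ΔX + cos φ sin λ·ΔY + sin φ·ΔZ = (0.826268)(0.873701)(-171) + (0.826268)(-0.486463)(260) + (-0.563277)(439) = -475.23 m.

ΔU = -475.2 m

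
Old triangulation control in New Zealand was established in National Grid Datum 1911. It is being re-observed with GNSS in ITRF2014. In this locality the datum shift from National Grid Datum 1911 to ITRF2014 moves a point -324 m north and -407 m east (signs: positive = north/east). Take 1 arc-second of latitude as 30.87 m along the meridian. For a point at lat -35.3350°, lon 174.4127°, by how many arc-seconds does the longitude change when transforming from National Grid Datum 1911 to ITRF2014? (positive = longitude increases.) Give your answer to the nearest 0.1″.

Δλ = -16.2″

At latitude -35.3350°, cos φ = 0.815784.
1″ of longitude at this latitude = 30.87 × cos φ = 25.1833 m, so Δλ = -407.0 / 25.1833 = -16.162″.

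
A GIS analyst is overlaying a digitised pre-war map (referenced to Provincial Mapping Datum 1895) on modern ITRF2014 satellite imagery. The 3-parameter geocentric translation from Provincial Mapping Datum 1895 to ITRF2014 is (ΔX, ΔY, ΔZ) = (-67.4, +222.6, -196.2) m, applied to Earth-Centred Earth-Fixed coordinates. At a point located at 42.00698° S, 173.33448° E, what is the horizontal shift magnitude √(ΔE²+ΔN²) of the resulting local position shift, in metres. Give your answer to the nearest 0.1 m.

The local east axis at (φ, λ) is (−sin λ, cos λ, 0), so ΔE = −sin(173.33448°)·(-67.4) + cos(173.33448°)·222.6 = -213.27 m.
The local north axis is (−sin φ cos λ, −sin φ sin λ, cos φ), giving ΔN = 44.801 + 17.291 − 145.789 = -83.70 m.
Horizontal magnitude = √(ΔE² + ΔN²) = √((-213.27)² + (-83.70)²) = 229.11 m.

229.1 m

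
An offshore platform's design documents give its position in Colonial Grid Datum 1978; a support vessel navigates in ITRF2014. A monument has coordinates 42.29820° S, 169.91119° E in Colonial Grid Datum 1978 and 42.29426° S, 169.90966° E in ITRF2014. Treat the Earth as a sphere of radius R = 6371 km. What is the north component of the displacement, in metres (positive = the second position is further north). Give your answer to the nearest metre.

ΔN = 438 m

Δφ = -42.29426° − -42.29820° = +0.00394°; Δλ = 169.90966° − 169.91119° = -0.00153°.
1° along a meridian = πR/180 = 111195 m.
ΔN = Δφ × 111195 = 438.1 m; ΔE = Δλ × 111195 × cos(-42.29820°) = -0.00153 × 111195 × 0.739652 = -125.8 m.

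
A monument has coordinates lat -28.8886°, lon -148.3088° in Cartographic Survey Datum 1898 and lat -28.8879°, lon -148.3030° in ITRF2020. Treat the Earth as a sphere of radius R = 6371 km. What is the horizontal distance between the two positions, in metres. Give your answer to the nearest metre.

570 m

Δφ = -28.8879° − -28.8886° = +0.0007°; Δλ = -148.3030° − -148.3088° = +0.0058°.
1° along a meridian = πR/180 = 111195 m.
ΔN = Δφ × 111195 = 77.8 m; ΔE = Δλ × 111195 × cos(-28.8886°) = +0.0058 × 111195 × 0.875561 = 564.7 m.
Distance = √(ΔE² + ΔN²) = √(564.7² + 77.8²) = 570.0 m.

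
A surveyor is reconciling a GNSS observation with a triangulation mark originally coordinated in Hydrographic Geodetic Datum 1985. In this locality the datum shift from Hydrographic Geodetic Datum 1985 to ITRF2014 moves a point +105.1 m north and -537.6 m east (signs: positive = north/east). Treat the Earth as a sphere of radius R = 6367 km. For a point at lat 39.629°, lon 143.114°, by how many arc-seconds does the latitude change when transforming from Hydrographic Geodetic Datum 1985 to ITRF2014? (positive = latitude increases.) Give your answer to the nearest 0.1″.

On a sphere of radius R, 1 rad of latitude = R, so Δφ = ΔN / R = 105.1 / 6367000 = 1.6507e-05 rad = 3.405″.

Δφ = 3.4″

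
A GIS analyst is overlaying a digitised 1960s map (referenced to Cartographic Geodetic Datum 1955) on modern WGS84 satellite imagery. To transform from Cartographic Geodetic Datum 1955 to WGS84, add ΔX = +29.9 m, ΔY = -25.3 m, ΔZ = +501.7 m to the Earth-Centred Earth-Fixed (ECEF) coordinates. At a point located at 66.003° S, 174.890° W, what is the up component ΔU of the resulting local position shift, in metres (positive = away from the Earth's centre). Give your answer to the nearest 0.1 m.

The local up (radial) axis is (cos φ cos λ, cos φ sin λ, sin φ), giving ΔU = -12.112 + 0.916 − 458.336 = -469.53 m.

ΔU = -469.5 m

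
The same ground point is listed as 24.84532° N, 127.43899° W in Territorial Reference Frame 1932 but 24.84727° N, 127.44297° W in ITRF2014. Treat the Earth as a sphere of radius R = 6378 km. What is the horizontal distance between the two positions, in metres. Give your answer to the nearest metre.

457 m

Δφ = 24.84727° − 24.84532° = +0.00195°; Δλ = -127.44297° − -127.43899° = -0.00398°.
1° along a meridian = πR/180 = 111317 m.
ΔN = Δφ × 111317 = 217.1 m; ΔE = Δλ × 111317 × cos(24.84532°) = -0.00398 × 111317 × 0.907445 = -402.0 m.
Distance = √(ΔE² + ΔN²) = √((-402.0)² + 217.1²) = 456.9 m.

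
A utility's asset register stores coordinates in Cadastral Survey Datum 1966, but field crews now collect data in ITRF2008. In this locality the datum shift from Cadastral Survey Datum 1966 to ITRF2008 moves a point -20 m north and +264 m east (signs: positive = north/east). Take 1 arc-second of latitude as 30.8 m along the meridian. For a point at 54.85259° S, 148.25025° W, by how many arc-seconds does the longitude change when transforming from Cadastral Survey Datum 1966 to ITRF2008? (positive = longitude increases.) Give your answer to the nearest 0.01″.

At latitude -54.85259°, cos φ = 0.575682.
1″ of longitude at this latitude = 30.80 × cos φ = 17.7310 m, so Δλ = 264.0 / 17.7310 = 14.889″.

Δλ = 14.89″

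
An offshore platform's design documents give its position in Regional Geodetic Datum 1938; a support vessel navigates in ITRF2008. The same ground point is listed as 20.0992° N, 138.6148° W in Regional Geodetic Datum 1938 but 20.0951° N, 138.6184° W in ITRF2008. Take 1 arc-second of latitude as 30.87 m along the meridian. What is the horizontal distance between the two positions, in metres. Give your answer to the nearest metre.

Δφ = 20.0951° − 20.0992° = -0.0041°; Δλ = -138.6184° − -138.6148° = -0.0036°.
1° of latitude = 3600 × 30.87 = 111132 m.
ΔN = Δφ × 111132 = -455.6 m; ΔE = Δλ × 111132 × cos(20.0992°) = -0.0036 × 111132 × 0.939099 = -375.7 m.
Distance = √(ΔE² + ΔN²) = √((-375.7)² + (-455.6)²) = 590.6 m.

591 m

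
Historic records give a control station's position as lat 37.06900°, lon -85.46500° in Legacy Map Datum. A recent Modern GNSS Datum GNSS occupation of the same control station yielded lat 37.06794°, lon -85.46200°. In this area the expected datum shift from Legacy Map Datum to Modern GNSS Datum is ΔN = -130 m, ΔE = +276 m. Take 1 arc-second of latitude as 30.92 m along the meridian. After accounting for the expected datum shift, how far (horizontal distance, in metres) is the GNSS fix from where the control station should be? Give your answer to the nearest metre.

15 m

Observed coordinate differences: Δφ = -0.00106°, Δλ = +0.00300°.
Converting to metres (1° lat = 111312 m, cos φ = 0.797910): observed ΔN = -118.0 m, observed ΔE = 266.5 m.
Subtracting the expected shift leaves a residual of -118.0 − (-130) = 12.0 m north and 266.5 − (276) = -9.5 m east.
Residual distance = √(12.0² + (-9.5)²) = 15.3 m.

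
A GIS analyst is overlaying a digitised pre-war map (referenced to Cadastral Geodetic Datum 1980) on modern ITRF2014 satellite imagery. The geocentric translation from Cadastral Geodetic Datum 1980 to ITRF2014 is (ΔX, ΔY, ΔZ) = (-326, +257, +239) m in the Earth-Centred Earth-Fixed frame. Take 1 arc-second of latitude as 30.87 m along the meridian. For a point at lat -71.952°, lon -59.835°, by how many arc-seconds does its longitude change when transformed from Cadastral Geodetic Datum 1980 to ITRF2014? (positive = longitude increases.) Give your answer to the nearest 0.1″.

Δλ = -16.0″

sin φ = -0.950797, cos φ = 0.309814, sin λ = -0.864582, cos λ = 0.502492.
East component: ΔE = −sin λ·ΔX + cos λ·ΔY = −(-0.864582)(-326) + (0.502492)(257) = -152.71 m.
1° of latitude spans 3600 × 30.87 = 111132 m; at latitude φ, 1° of longitude spans that × cos φ = 34430.2 m, so Δλ = -152.71 / 34430.2 × 3600 = -15.968″.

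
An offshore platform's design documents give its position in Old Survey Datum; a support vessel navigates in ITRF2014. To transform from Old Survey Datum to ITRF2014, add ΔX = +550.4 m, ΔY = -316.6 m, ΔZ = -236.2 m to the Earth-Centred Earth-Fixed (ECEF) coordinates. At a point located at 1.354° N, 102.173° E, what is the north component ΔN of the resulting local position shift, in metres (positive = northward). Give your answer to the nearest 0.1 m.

ΔN = -226.1 m

At φ = 1.354°, λ = 102.173°: sin φ = 0.023630, cos φ = 0.999721, sin λ = 0.977515, cos λ = -0.210864.
ΔN = −sin φ cos λ·ΔX − sin φ sin λ·ΔY + cos φ·ΔZ = −(0.023630)(-0.210864)(550.4) − (0.023630)(0.977515)(-316.6) + (0.999721)(-236.2) = -226.08 m.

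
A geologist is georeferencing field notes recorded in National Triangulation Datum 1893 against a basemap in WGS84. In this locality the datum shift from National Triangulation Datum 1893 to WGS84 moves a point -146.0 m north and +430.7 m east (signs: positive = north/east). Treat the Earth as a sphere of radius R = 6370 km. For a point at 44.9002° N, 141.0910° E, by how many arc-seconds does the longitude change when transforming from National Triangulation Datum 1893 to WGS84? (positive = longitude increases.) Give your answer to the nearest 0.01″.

At latitude 44.9002°, cos φ = 0.708337.
One radian of longitude at latitude φ spans R cos φ, so Δλ = ΔE / (R cos φ) = 430.7 / (6370000 × 0.708337) = 9.5454e-05 rad = 19.689″.

Δλ = 19.69″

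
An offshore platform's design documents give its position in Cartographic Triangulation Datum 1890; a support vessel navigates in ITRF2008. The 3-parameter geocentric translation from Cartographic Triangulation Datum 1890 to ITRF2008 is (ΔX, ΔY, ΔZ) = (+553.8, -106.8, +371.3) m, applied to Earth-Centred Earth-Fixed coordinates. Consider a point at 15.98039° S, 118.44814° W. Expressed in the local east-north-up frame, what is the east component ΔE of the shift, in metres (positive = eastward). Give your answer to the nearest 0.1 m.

ΔE = 537.8 m

The local east axis at (φ, λ) is (−sin λ, cos λ, 0), so ΔE = −sin(-118.44814°)·553.8 + cos(-118.44814°)·(-106.8) = 537.80 m.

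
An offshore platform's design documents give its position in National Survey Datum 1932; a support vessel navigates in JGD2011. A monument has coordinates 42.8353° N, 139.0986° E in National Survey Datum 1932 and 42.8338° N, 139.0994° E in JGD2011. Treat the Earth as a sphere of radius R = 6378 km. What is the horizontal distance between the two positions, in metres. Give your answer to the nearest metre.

179 m

Δφ = 42.8338° − 42.8353° = -0.0015°; Δλ = 139.0994° − 139.0986° = +0.0008°.
1° along a meridian = πR/180 = 111317 m.
ΔN = Δφ × 111317 = -167.0 m; ΔE = Δλ × 111317 × cos(42.8353°) = +0.0008 × 111317 × 0.733311 = 65.3 m.
Distance = √(ΔE² + ΔN²) = √(65.3² + (-167.0)²) = 179.3 m.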